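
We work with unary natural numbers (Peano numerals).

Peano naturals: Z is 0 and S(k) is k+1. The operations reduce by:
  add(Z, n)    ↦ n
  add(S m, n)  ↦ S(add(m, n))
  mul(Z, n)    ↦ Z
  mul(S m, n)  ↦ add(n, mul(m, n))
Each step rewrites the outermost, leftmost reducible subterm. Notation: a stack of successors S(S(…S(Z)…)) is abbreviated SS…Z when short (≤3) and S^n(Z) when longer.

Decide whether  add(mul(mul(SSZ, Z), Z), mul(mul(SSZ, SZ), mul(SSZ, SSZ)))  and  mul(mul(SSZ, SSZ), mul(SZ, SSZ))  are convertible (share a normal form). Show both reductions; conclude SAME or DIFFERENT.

Term A:
  start: add(mul(mul(SSZ, Z), Z), mul(mul(SSZ, SZ), mul(SSZ, SSZ)))
  →1  add(mul(add(Z, mul(SZ, Z)), Z), mul(mul(SSZ, SZ), mul(SSZ, SSZ)))
  →2  add(mul(mul(SZ, Z), Z), mul(mul(SSZ, SZ), mul(SSZ, SSZ)))
  →3  add(mul(add(Z, mul(Z, Z)), Z), mul(mul(SSZ, SZ), mul(SSZ, SSZ)))
  →4  add(mul(mul(Z, Z), Z), mul(mul(SSZ, SZ), mul(SSZ, SSZ)))
  →5  add(mul(Z, Z), mul(mul(SSZ, SZ), mul(SSZ, SSZ)))
  →6  add(Z, mul(mul(SSZ, SZ), mul(SSZ, SSZ)))
  →7  mul(mul(SSZ, SZ), mul(SSZ, SSZ))
  →8  mul(add(SZ, mul(SZ, SZ)), mul(SSZ, SSZ))
  →9  mul(S(add(Z, mul(SZ, SZ))), mul(SSZ, SSZ))
  →10  add(mul(SSZ, SSZ), mul(add(Z, mul(SZ, SZ)), mul(SSZ, SSZ)))
  →11  add(add(SSZ, mul(SZ, SSZ)), mul(add(Z, mul(SZ, SZ)), mul(SSZ, SSZ)))
  →12  add(S(add(SZ, mul(SZ, SSZ))), mul(add(Z, mul(SZ, SZ)), mul(SSZ, SSZ)))
  →13  S(add(add(SZ, mul(SZ, SSZ)), mul(add(Z, mul(SZ, SZ)), mul(SSZ, SSZ))))
  →14  S(add(S(add(Z, mul(SZ, SSZ))), mul(add(Z, mul(SZ, SZ)), mul(SSZ, SSZ))))
  →15  S(S(add(add(Z, mul(SZ, SSZ)), mul(add(Z, mul(SZ, SZ)), mul(SSZ, SSZ)))))
  →16  S(S(add(mul(SZ, SSZ), mul(add(Z, mul(SZ, SZ)), mul(SSZ, SSZ)))))
  →17  S(S(add(add(SSZ, mul(Z, SSZ)), mul(add(Z, mul(SZ, SZ)), mul(SSZ, SSZ)))))
  →18  S(S(add(S(add(SZ, mul(Z, SSZ))), mul(add(Z, mul(SZ, SZ)), mul(SSZ, SSZ)))))
  →19  S(S(S(add(add(SZ, mul(Z, SSZ)), mul(add(Z, mul(SZ, SZ)), mul(SSZ, SSZ))))))
  →20  S(S(S(add(S(add(Z, mul(Z, SSZ))), mul(add(Z, mul(SZ, SZ)), mul(SSZ, SSZ))))))
  →21  S(S(S(S(add(add(Z, mul(Z, SSZ)), mul(add(Z, mul(SZ, SZ)), mul(SSZ, SSZ)))))))
  →22  S(S(S(S(add(mul(Z, SSZ), mul(add(Z, mul(SZ, SZ)), mul(SSZ, SSZ)))))))
  →23  S(S(S(S(add(Z, mul(add(Z, mul(SZ, SZ)), mul(SSZ, SSZ)))))))
  →24  S(S(S(S(mul(add(Z, mul(SZ, SZ)), mul(SSZ, SSZ))))))
  →25  S(S(S(S(mul(mul(SZ, SZ), mul(SSZ, SSZ))))))
  →26  S(S(S(S(mul(add(SZ, mul(Z, SZ)), mul(SSZ, SSZ))))))
  →27  S(S(S(S(mul(S(add(Z, mul(Z, SZ))), mul(SSZ, SSZ))))))
  →28  S(S(S(S(add(mul(SSZ, SSZ), mul(add(Z, mul(Z, SZ)), mul(SSZ, SSZ)))))))
  →29  S(S(S(S(add(add(SSZ, mul(SZ, SSZ)), mul(add(Z, mul(Z, SZ)), mul(SSZ, SSZ)))))))
  →30  S(S(S(S(add(S(add(SZ, mul(SZ, SSZ))), mul(add(Z, mul(Z, SZ)), mul(SSZ, SSZ)))))))
  →31  S(S(S(S(S(add(add(SZ, mul(SZ, SSZ)), mul(add(Z, mul(Z, SZ)), mul(SSZ, SSZ))))))))
  →32  S(S(S(S(S(add(S(add(Z, mul(SZ, SSZ))), mul(add(Z, mul(Z, SZ)), mul(SSZ, SSZ))))))))
  →33  S(S(S(S(S(S(add(add(Z, mul(SZ, SSZ)), mul(add(Z, mul(Z, SZ)), mul(SSZ, SSZ)))))))))
  →34  S(S(S(S(S(S(add(mul(SZ, SSZ), mul(add(Z, mul(Z, SZ)), mul(SSZ, SSZ)))))))))
  →35  S(S(S(S(S(S(add(add(SSZ, mul(Z, SSZ)), mul(add(Z, mul(Z, SZ)), mul(SSZ, SSZ)))))))))
  →36  S(S(S(S(S(S(add(S(add(SZ, mul(Z, SSZ))), mul(add(Z, mul(Z, SZ)), mul(SSZ, SSZ)))))))))
  →37  S(S(S(S(S(S(S(add(add(SZ, mul(Z, SSZ)), mul(add(Z, mul(Z, SZ)), mul(SSZ, SSZ))))))))))
  →38  S(S(S(S(S(S(S(add(S(add(Z, mul(Z, SSZ))), mul(add(Z, mul(Z, SZ)), mul(SSZ, SSZ))))))))))
  →39  S(S(S(S(S(S(S(S(add(add(Z, mul(Z, SSZ)), mul(add(Z, mul(Z, SZ)), mul(SSZ, SSZ)))))))))))
  →40  S(S(S(S(S(S(S(S(add(mul(Z, SSZ), mul(add(Z, mul(Z, SZ)), mul(SSZ, SSZ)))))))))))
  →41  S(S(S(S(S(S(S(S(add(Z, mul(add(Z, mul(Z, SZ)), mul(SSZ, SSZ)))))))))))
  →42  S(S(S(S(S(S(S(S(mul(add(Z, mul(Z, SZ)), mul(SSZ, SSZ))))))))))
  →43  S(S(S(S(S(S(S(S(mul(mul(Z, SZ), mul(SSZ, SSZ))))))))))
  →44  S(S(S(S(S(S(S(S(mul(Z, mul(SSZ, SSZ))))))))))
  →45  S^8(Z)

Term B:
  start: mul(mul(SSZ, SSZ), mul(SZ, SSZ))
  →1  mul(add(SSZ, mul(SZ, SSZ)), mul(SZ, SSZ))
  →2  mul(S(add(SZ, mul(SZ, SSZ))), mul(SZ, SSZ))
  →3  add(mul(SZ, SSZ), mul(add(SZ, mul(SZ, SSZ)), mul(SZ, SSZ)))
  →4  add(add(SSZ, mul(Z, SSZ)), mul(add(SZ, mul(SZ, SSZ)), mul(SZ, SSZ)))
  →5  add(S(add(SZ, mul(Z, SSZ))), mul(add(SZ, mul(SZ, SSZ)), mul(SZ, SSZ)))
  →6  S(add(add(SZ, mul(Z, SSZ)), mul(add(SZ, mul(SZ, SSZ)), mul(SZ, SSZ))))
  →7  S(add(S(add(Z, mul(Z, SSZ))), mul(add(SZ, mul(SZ, SSZ)), mul(SZ, SSZ))))
  →8  S(S(add(add(Z, mul(Z, SSZ)), mul(add(SZ, mul(SZ, SSZ)), mul(SZ, SSZ)))))
  →9  S(S(add(mul(Z, SSZ), mul(add(SZ, mul(SZ, SSZ)), mul(SZ, SSZ)))))
  →10  S(S(add(Z, mul(add(SZ, mul(SZ, SSZ)), mul(SZ, SSZ)))))
  →11  S(S(mul(add(SZ, mul(SZ, SSZ)), mul(SZ, SSZ))))
  →12  S(S(mul(S(add(Z, mul(SZ, SSZ))), mul(SZ, SSZ))))
  →13  S(S(add(mul(SZ, SSZ), mul(add(Z, mul(SZ, SSZ)), mul(SZ, SSZ)))))
  →14  S(S(add(add(SSZ, mul(Z, SSZ)), mul(add(Z, mul(SZ, SSZ)), mul(SZ, SSZ)))))
  →15  S(S(add(S(add(SZ, mul(Z, SSZ))), mul(add(Z, mul(SZ, SSZ)), mul(SZ, SSZ)))))
  →16  S(S(S(add(add(SZ, mul(Z, SSZ)), mul(add(Z, mul(SZ, SSZ)), mul(SZ, SSZ))))))
  →17  S(S(S(add(S(add(Z, mul(Z, SSZ))), mul(add(Z, mul(SZ, SSZ)), mul(SZ, SSZ))))))
  →18  S(S(S(S(add(add(Z, mul(Z, SSZ)), mul(add(Z, mul(SZ, SSZ)), mul(SZ, SSZ)))))))
  →19  S(S(S(S(add(mul(Z, SSZ), mul(add(Z, mul(SZ, SSZ)), mul(SZ, SSZ)))))))
  →20  S(S(S(S(add(Z, mul(add(Z, mul(SZ, SSZ)), mul(SZ, SSZ)))))))
  →21  S(S(S(S(mul(add(Z, mul(SZ, SSZ)), mul(SZ, SSZ))))))
  →22  S(S(S(S(mul(mul(SZ, SSZ), mul(SZ, SSZ))))))
  →23  S(S(S(S(mul(add(SSZ, mul(Z, SSZ)), mul(SZ, SSZ))))))
  →24  S(S(S(S(mul(S(add(SZ, mul(Z, SSZ))), mul(SZ, SSZ))))))
  →25  S(S(S(S(add(mul(SZ, SSZ), mul(add(SZ, mul(Z, SSZ)), mul(SZ, SSZ)))))))
  →26  S(S(S(S(add(add(SSZ, mul(Z, SSZ)), mul(add(SZ, mul(Z, SSZ)), mul(SZ, SSZ)))))))
  →27  S(S(S(S(add(S(add(SZ, mul(Z, SSZ))), mul(add(SZ, mul(Z, SSZ)), mul(SZ, SSZ)))))))
  →28  S(S(S(S(S(add(add(SZ, mul(Z, SSZ)), mul(add(SZ, mul(Z, SSZ)), mul(SZ, SSZ))))))))
  →29  S(S(S(S(S(add(S(add(Z, mul(Z, SSZ))), mul(add(SZ, mul(Z, SSZ)), mul(SZ, SSZ))))))))
  →30  S(S(S(S(S(S(add(add(Z, mul(Z, SSZ)), mul(add(SZ, mul(Z, SSZ)), mul(SZ, SSZ)))))))))
  →31  S(S(S(S(S(S(add(mul(Z, SSZ), mul(add(SZ, mul(Z, SSZ)), mul(SZ, SSZ)))))))))
  →32  S(S(S(S(S(S(add(Z, mul(add(SZ, mul(Z, SSZ)), mul(SZ, SSZ)))))))))
  →33  S(S(S(S(S(S(mul(add(SZ, mul(Z, SSZ)), mul(SZ, SSZ))))))))
  →34  S(S(S(S(S(S(mul(S(add(Z, mul(Z, SSZ))), mul(SZ, SSZ))))))))
  →35  S(S(S(S(S(S(add(mul(SZ, SSZ), mul(add(Z, mul(Z, SSZ)), mul(SZ, SSZ)))))))))
  →36  S(S(S(S(S(S(add(add(SSZ, mul(Z, SSZ)), mul(add(Z, mul(Z, SSZ)), mul(SZ, SSZ)))))))))
  →37  S(S(S(S(S(S(add(S(add(SZ, mul(Z, SSZ))), mul(add(Z, mul(Z, SSZ)), mul(SZ, SSZ)))))))))
  →38  S(S(S(S(S(S(S(add(add(SZ, mul(Z, SSZ)), mul(add(Z, mul(Z, SSZ)), mul(SZ, SSZ))))))))))
  →39  S(S(S(S(S(S(S(add(S(add(Z, mul(Z, SSZ))), mul(add(Z, mul(Z, SSZ)), mul(SZ, SSZ))))))))))
  →40  S(S(S(S(S(S(S(S(add(add(Z, mul(Z, SSZ)), mul(add(Z, mul(Z, SSZ)), mul(SZ, SSZ)))))))))))
  →41  S(S(S(S(S(S(S(S(add(mul(Z, SSZ), mul(add(Z, mul(Z, SSZ)), mul(SZ, SSZ)))))))))))
  →42  S(S(S(S(S(S(S(S(add(Z, mul(add(Z, mul(Z, SSZ)), mul(SZ, SSZ)))))))))))
  →43  S(S(S(S(S(S(S(S(mul(add(Z, mul(Z, SSZ)), mul(SZ, SSZ))))))))))
  →44  S(S(S(S(S(S(S(S(mul(mul(Z, SSZ), mul(SZ, SSZ))))))))))
  →45  S(S(S(S(S(S(S(S(mul(Z, mul(SZ, SSZ))))))))))
  →46  S^8(Z)

Answer: SAME — A ⇓ S^8(Z), B ⇓ S^8(Z)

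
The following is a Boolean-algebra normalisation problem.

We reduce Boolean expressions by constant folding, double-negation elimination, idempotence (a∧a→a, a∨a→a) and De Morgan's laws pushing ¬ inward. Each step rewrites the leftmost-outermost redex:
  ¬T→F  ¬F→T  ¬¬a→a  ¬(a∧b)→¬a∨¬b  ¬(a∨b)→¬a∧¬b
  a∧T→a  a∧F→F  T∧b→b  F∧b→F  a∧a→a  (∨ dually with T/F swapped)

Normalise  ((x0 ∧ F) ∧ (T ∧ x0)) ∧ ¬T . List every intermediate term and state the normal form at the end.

Answer: normal form = F  (in 3 steps)

Working:
  start: ((x0 ∧ F) ∧ (T ∧ x0)) ∧ ¬T
  →1  (F ∧ (T ∧ x0)) ∧ ¬T
  →2  F ∧ ¬T
  →3  F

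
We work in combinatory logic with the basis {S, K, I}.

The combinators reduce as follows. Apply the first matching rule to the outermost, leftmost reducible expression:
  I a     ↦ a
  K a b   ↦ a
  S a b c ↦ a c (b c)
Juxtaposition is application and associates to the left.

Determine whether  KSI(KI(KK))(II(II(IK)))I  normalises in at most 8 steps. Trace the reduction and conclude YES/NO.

Answer: NO — after 8 steps the term is I(IK)I, not yet normal

Working:
  start: KSI(KI(KK))(II(II(IK)))I
  →1  S(KI(KK))(II(II(IK)))I
  →2  KI(KK)I(II(II(IK))I)
  →3  II(II(II(IK))I)
  →4  I(II(II(IK))I)
  →5  II(II(IK))I
  →6  I(II(IK))I
  →7  II(IK)I
  →8  I(IK)I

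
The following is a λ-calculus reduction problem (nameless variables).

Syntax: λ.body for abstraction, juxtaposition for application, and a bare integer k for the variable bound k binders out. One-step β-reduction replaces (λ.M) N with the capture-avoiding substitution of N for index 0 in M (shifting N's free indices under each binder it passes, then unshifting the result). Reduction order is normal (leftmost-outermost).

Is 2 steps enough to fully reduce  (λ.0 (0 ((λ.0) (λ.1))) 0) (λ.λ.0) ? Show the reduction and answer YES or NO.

  start: (λ.0 (0 ((λ.0) (λ.1))) 0) (λ.λ.0)
  [1] (λ.λ.0) ((λ.λ.0) ((λ.0) (λ.λ.λ.0))) (λ.λ.0)
  [2] (λ.0) (λ.λ.0)

Answer: NO — after 2 steps the term is (λ.0) (λ.λ.0), not yet normal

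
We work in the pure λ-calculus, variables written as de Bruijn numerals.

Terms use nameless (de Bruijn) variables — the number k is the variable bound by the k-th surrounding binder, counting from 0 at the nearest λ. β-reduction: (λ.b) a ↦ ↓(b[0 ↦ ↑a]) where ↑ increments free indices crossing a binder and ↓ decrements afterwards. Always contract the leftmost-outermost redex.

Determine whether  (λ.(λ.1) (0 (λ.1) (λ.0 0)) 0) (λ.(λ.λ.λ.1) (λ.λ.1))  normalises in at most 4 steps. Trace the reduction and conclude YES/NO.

  start: (λ.(λ.1) (0 (λ.1) (λ.0 0)) 0) (λ.(λ.λ.λ.1) (λ.λ.1))
  →1  (λ.λ.(λ.λ.λ.1) (λ.λ.1)) ((λ.(λ.λ.λ.1) (λ.λ.1)) (λ.λ.(λ.λ.λ.1) (λ.λ.1)) (λ.0 0)) (λ.(λ.λ.λ.1) (λ.λ.1))
  →2  (λ.(λ.λ.λ.1) (λ.λ.1)) (λ.(λ.λ.λ.1) (λ.λ.1))
  →3  (λ.λ.λ.1) (λ.λ.1)
  →4  λ.λ.1

Answer: YES — reaches normal form λ.λ.1 in 4 ≤ 4 steps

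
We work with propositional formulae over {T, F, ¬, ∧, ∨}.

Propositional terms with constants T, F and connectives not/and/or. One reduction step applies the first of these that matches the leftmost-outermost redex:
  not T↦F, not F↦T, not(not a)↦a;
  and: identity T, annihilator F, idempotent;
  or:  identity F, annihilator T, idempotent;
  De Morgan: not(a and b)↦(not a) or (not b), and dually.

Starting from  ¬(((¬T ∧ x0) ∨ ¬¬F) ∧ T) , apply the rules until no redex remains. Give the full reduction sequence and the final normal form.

  start: ¬(((¬T ∧ x0) ∨ ¬¬F) ∧ T)
  →1  ¬((¬T ∧ x0) ∨ ¬¬F) ∨ ¬T
  →2  (¬(¬T ∧ x0) ∧ ¬¬¬F) ∨ ¬T
  →3  ((¬¬T ∨ ¬x0) ∧ ¬¬¬F) ∨ ¬T
  →4  ((T ∨ ¬x0) ∧ ¬¬¬F) ∨ ¬T
  →5  (T ∧ ¬¬¬F) ∨ ¬T
  →6  ¬¬¬F ∨ ¬T
  →7  ¬F ∨ ¬T
  →8  T ∨ ¬T
  →9  T

Answer: normal form = T  (in 9 steps)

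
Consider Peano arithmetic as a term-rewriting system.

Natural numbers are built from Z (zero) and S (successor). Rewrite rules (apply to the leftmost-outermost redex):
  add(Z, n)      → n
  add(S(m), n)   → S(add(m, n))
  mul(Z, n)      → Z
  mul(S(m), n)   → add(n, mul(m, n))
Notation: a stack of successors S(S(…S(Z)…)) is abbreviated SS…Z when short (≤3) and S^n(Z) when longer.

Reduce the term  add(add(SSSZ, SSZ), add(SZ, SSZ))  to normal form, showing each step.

Answer: normal form = S^8(Z)  (in 12 steps)

Working:
  start: add(add(SSSZ, SSZ), add(SZ, SSZ))
  [1] add(S(add(SSZ, SSZ)), add(SZ, SSZ))
  [2] S(add(add(SSZ, SSZ), add(SZ, SSZ)))
  [3] S(add(S(add(SZ, SSZ)), add(SZ, SSZ)))
  [4] S(S(add(add(SZ, SSZ), add(SZ, SSZ))))
  [5] S(S(add(S(add(Z, SSZ)), add(SZ, SSZ))))
  [6] S(S(S(add(add(Z, SSZ), add(SZ, SSZ)))))
  [7] S(S(S(add(SSZ, add(SZ, SSZ)))))
  [8] S(S(S(S(add(SZ, add(SZ, SSZ))))))
  [9] S(S(S(S(S(add(Z, add(SZ, SSZ)))))))
  [10] S(S(S(S(S(add(SZ, SSZ))))))
  [11] S(S(S(S(S(S(add(Z, SSZ)))))))
  [12] S^8(Z)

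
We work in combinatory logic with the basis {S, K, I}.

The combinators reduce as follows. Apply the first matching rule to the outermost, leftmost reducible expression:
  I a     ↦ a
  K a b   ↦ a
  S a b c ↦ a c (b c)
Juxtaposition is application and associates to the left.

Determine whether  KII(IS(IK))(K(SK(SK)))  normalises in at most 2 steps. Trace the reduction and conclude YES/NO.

  start: KII(IS(IK))(K(SK(SK)))
  [1] I(IS(IK))(K(SK(SK)))
  [2] IS(IK)(K(SK(SK)))

Answer: NO — after 2 steps the term is IS(IK)(K(SK(SK))), not yet normal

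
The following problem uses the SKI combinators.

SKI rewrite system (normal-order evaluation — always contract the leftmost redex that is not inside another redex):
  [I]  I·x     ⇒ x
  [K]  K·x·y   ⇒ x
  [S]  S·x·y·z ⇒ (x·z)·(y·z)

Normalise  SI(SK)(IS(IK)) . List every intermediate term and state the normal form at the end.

Answer: normal form = SK(SK(SK))  (in 6 steps)

Reduction:
  start: SI(SK)(IS(IK))
  [1] I(IS(IK))(SK(IS(IK)))
  [2] IS(IK)(SK(IS(IK)))
  [3] S(IK)(SK(IS(IK)))
  [4] SK(SK(IS(IK)))
  [5] SK(SK(S(IK)))
  [6] SK(SK(SK))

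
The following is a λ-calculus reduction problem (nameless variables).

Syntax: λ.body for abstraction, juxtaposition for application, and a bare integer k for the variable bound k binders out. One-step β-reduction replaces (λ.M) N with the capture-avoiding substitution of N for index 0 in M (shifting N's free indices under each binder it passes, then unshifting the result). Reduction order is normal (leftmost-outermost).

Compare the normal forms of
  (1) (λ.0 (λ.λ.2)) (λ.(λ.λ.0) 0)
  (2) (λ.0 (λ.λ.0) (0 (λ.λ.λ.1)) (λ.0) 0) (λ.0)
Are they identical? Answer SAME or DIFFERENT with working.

Answer: SAME — A ⇓ λ.0, B ⇓ λ.0

Derivation:
Term A:
  start: (λ.0 (λ.λ.2)) (λ.(λ.λ.0) 0)
  →1  (λ.(λ.λ.0) 0) (λ.λ.λ.(λ.λ.0) 0)
  →2  (λ.λ.0) (λ.λ.λ.(λ.λ.0) 0)
  →3  λ.0

Term B:
  start: (λ.0 (λ.λ.0) (0 (λ.λ.λ.1)) (λ.0) 0) (λ.0)
  →1  (λ.0) (λ.λ.0) ((λ.0) (λ.λ.λ.1)) (λ.0) (λ.0)
  →2  (λ.λ.0) ((λ.0) (λ.λ.λ.1)) (λ.0) (λ.0)
  →3  (λ.0) (λ.0) (λ.0)
  →4  (λ.0) (λ.0)
  →5  λ.0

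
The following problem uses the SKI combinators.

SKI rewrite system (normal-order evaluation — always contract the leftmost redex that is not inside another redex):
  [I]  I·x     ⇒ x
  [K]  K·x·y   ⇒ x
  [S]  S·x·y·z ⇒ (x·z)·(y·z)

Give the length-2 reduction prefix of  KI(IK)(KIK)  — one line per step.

Answer: after 2 steps: KIK

Derivation:
  start: KI(IK)(KIK)
  [1] I(KIK)
  [2] KIK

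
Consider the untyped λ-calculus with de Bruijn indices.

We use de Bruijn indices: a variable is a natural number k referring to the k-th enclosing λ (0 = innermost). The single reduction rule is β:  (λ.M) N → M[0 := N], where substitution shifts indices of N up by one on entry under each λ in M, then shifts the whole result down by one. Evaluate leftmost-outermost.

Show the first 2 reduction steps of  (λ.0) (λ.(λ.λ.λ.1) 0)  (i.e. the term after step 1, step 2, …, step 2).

Answer: after 2 steps: λ.λ.λ.1

Reduction:
  start: (λ.0) (λ.(λ.λ.λ.1) 0)
  [1] λ.(λ.λ.λ.1) 0
  [2] λ.λ.λ.1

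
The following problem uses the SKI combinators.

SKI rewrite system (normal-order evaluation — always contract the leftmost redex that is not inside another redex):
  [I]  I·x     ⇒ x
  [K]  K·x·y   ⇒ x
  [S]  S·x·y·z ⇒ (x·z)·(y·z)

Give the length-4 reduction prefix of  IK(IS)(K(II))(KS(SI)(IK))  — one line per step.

Answer: after 4 steps: S(S(IK))

Derivation:
  start: IK(IS)(K(II))(KS(SI)(IK))
  step 1: K(IS)(K(II))(KS(SI)(IK))
  step 2: IS(KS(SI)(IK))
  step 3: S(KS(SI)(IK))
  step 4: S(S(IK))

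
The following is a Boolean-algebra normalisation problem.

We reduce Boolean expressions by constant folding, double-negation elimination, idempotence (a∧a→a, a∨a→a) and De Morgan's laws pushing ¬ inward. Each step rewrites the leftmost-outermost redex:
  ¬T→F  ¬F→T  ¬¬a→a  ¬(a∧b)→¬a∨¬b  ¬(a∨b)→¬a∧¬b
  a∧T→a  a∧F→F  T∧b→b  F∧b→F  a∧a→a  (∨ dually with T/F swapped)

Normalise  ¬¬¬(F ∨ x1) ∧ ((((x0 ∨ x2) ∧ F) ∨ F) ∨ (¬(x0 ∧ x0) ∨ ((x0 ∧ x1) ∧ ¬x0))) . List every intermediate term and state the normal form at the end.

Answer: normal form = ¬x1 ∧ (¬x0 ∨ ((x0 ∧ x1) ∧ ¬x0))  (in 9 steps)

Derivation:
  start: ¬¬¬(F ∨ x1) ∧ ((((x0 ∨ x2) ∧ F) ∨ F) ∨ (¬(x0 ∧ x0) ∨ ((x0 ∧ x1) ∧ ¬x0)))
  step 1: ¬(F ∨ x1) ∧ ((((x0 ∨ x2) ∧ F) ∨ F) ∨ (¬(x0 ∧ x0) ∨ ((x0 ∧ x1) ∧ ¬x0)))
  step 2: (¬F ∧ ¬x1) ∧ ((((x0 ∨ x2) ∧ F) ∨ F) ∨ (¬(x0 ∧ x0) ∨ ((x0 ∧ x1) ∧ ¬x0)))
  step 3: (T ∧ ¬x1) ∧ ((((x0 ∨ x2) ∧ F) ∨ F) ∨ (¬(x0 ∧ x0) ∨ ((x0 ∧ x1) ∧ ¬x0)))
  step 4: ¬x1 ∧ ((((x0 ∨ x2) ∧ F) ∨ F) ∨ (¬(x0 ∧ x0) ∨ ((x0 ∧ x1) ∧ ¬x0)))
  step 5: ¬x1 ∧ (((x0 ∨ x2) ∧ F) ∨ (¬(x0 ∧ x0) ∨ ((x0 ∧ x1) ∧ ¬x0)))
  step 6: ¬x1 ∧ (F ∨ (¬(x0 ∧ x0) ∨ ((x0 ∧ x1) ∧ ¬x0)))
  step 7: ¬x1 ∧ (¬(x0 ∧ x0) ∨ ((x0 ∧ x1) ∧ ¬x0))
  step 8: ¬x1 ∧ ((¬x0 ∨ ¬x0) ∨ ((x0 ∧ x1) ∧ ¬x0))
  step 9: ¬x1 ∧ (¬x0 ∨ ((x0 ∧ x1) ∧ ¬x0))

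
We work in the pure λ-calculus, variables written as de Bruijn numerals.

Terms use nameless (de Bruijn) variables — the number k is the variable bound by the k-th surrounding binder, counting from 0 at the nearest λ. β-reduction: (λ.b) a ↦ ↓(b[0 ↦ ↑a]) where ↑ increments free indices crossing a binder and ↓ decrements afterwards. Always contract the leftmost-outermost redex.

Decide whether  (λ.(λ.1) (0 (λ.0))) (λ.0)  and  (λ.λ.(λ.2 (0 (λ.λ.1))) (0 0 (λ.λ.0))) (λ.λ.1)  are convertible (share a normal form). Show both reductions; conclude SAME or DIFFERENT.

Answer: DIFFERENT — A ⇓ λ.0, B ⇓ λ.λ.1 1 (λ.λ.0) (λ.λ.1)

Reduction:
Term A:
  start: (λ.(λ.1) (0 (λ.0))) (λ.0)
  [1] (λ.λ.0) ((λ.0) (λ.0))
  [2] λ.0

Term B:
  start: (λ.λ.(λ.2 (0 (λ.λ.1))) (0 0 (λ.λ.0))) (λ.λ.1)
  [1] λ.(λ.(λ.λ.1) (0 (λ.λ.1))) (0 0 (λ.λ.0))
  [2] λ.(λ.λ.1) (0 0 (λ.λ.0) (λ.λ.1))
  [3] λ.λ.1 1 (λ.λ.0) (λ.λ.1)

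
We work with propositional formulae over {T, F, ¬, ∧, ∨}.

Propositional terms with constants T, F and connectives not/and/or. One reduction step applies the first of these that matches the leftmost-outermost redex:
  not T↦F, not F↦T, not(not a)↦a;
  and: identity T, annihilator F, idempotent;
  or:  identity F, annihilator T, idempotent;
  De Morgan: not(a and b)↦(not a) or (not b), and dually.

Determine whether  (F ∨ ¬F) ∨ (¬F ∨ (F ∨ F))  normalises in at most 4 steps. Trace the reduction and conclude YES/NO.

Answer: YES — reaches normal form T in 3 ≤ 4 steps

Working:
  start: (F ∨ ¬F) ∨ (¬F ∨ (F ∨ F))
  [1] ¬F ∨ (¬F ∨ (F ∨ F))
  [2] T ∨ (¬F ∨ (F ∨ F))
  [3] T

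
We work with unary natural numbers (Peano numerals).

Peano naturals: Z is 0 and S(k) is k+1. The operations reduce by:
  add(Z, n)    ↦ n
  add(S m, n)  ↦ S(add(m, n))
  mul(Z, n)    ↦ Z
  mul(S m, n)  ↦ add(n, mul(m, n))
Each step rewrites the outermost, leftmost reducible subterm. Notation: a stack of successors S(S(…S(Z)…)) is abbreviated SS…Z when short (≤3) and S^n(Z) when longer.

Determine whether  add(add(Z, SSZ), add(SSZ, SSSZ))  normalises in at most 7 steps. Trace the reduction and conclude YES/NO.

Answer: YES — reaches normal form S^7(Z) in 7 ≤ 7 steps

Derivation:
  start: add(add(Z, SSZ), add(SSZ, SSSZ))
  step 1: add(SSZ, add(SSZ, SSSZ))
  step 2: S(add(SZ, add(SSZ, SSSZ)))
  step 3: S(S(add(Z, add(SSZ, SSSZ))))
  step 4: S(S(add(SSZ, SSSZ)))
  step 5: S(S(S(add(SZ, SSSZ))))
  step 6: S(S(S(S(add(Z, SSSZ)))))
  step 7: S^7(Z)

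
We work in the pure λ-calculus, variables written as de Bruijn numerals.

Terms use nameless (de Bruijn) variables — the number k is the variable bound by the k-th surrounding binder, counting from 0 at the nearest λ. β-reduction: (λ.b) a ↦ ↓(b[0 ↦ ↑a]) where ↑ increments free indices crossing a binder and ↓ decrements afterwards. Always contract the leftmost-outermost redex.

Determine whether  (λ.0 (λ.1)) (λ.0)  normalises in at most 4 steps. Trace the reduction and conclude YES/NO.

  start: (λ.0 (λ.1)) (λ.0)
  step 1: (λ.0) (λ.λ.0)
  step 2: λ.λ.0

Answer: YES — reaches normal form λ.λ.0 in 2 ≤ 4 steps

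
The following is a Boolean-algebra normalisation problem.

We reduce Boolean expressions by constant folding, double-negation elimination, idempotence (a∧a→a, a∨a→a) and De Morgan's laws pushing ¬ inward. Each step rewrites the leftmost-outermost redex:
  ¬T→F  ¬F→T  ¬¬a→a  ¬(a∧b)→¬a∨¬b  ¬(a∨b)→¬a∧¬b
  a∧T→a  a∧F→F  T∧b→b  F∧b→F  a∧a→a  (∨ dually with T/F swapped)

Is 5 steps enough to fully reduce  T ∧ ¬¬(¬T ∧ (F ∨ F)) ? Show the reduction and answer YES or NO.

  start: T ∧ ¬¬(¬T ∧ (F ∨ F))
  →1  ¬¬(¬T ∧ (F ∨ F))
  →2  ¬T ∧ (F ∨ F)
  →3  F ∧ (F ∨ F)
  →4  F

Answer: YES — reaches normal form F in 4 ≤ 5 steps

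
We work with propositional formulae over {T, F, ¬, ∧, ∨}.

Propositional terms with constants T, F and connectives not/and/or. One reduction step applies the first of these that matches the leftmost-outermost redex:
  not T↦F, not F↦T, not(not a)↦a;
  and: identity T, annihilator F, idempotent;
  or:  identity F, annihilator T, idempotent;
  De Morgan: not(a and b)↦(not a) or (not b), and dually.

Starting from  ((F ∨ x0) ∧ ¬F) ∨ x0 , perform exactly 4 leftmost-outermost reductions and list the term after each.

Answer: after 4 steps: x0

Reduction:
  start: ((F ∨ x0) ∧ ¬F) ∨ x0
  →1  (x0 ∧ ¬F) ∨ x0
  →2  (x0 ∧ T) ∨ x0
  →3  x0 ∨ x0
  →4  x0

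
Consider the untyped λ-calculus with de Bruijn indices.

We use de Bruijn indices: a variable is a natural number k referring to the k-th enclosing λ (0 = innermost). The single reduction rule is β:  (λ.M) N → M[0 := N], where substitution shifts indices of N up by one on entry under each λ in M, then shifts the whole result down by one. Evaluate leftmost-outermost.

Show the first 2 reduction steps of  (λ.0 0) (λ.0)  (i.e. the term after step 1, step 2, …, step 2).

Answer: after 2 steps: λ.0

Working:
  start: (λ.0 0) (λ.0)
  [1] (λ.0) (λ.0)
  [2] λ.0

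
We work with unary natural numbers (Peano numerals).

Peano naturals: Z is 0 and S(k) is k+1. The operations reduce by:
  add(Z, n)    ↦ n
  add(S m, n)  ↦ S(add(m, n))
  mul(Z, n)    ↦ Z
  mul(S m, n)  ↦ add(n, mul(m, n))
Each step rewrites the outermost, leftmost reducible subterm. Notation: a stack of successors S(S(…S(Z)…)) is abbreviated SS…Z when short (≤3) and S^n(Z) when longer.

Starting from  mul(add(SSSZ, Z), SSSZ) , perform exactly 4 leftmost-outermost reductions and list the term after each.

Answer: after 4 steps: S(S(add(SZ, mul(add(SSZ, Z), SSSZ))))

Derivation:
  start: mul(add(SSSZ, Z), SSSZ)
  →1  mul(S(add(SSZ, Z)), SSSZ)
  →2  add(SSSZ, mul(add(SSZ, Z), SSSZ))
  →3  S(add(SSZ, mul(add(SSZ, Z), SSSZ)))
  →4  S(S(add(SZ, mul(add(SSZ, Z), SSSZ))))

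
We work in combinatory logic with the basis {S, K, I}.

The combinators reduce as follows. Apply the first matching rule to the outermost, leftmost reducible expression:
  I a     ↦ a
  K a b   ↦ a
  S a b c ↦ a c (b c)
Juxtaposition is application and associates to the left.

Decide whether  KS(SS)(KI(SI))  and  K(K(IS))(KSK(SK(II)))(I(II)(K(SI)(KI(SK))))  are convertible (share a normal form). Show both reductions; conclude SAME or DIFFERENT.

Answer: DIFFERENT — A ⇓ SI, B ⇓ S

Reduction:
Term A:
  start: KS(SS)(KI(SI))
  step 1: S(KI(SI))
  step 2: SI

Term B:
  start: K(K(IS))(KSK(SK(II)))(I(II)(K(SI)(KI(SK))))
  step 1: K(IS)(I(II)(K(SI)(KI(SK))))
  step 2: IS
  step 3: S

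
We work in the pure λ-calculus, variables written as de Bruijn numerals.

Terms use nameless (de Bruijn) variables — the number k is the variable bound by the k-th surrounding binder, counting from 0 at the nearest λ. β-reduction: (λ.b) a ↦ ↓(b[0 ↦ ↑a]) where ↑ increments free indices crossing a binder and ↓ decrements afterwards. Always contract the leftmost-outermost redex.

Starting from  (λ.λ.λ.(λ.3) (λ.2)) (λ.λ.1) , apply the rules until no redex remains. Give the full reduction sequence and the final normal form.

  start: (λ.λ.λ.(λ.3) (λ.2)) (λ.λ.1)
  →1  λ.λ.(λ.λ.λ.1) (λ.2)
  →2  λ.λ.λ.λ.1

Answer: normal form = λ.λ.λ.λ.1  (in 2 steps)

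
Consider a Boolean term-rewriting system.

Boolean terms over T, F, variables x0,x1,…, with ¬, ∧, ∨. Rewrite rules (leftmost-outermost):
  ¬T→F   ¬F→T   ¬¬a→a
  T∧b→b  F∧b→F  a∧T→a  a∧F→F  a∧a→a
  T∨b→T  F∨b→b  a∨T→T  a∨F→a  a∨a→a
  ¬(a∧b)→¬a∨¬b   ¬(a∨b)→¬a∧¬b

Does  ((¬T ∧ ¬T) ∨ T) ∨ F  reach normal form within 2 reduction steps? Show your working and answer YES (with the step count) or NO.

  start: ((¬T ∧ ¬T) ∨ T) ∨ F
  step 1: (¬T ∧ ¬T) ∨ T
  step 2: T

Answer: YES — reaches normal form T in 2 ≤ 2 steps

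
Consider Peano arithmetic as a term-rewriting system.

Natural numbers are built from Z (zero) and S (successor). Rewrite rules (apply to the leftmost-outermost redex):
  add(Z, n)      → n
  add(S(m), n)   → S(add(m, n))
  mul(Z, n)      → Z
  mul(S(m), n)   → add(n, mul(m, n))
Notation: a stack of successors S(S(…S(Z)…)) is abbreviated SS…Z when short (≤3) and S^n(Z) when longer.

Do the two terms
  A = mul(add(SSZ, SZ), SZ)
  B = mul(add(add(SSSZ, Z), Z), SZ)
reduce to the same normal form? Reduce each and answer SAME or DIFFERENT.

Answer: SAME — A ⇓ SSSZ, B ⇓ SSSZ

Derivation:
Term A:
  start: mul(add(SSZ, SZ), SZ)
  [1] mul(S(add(SZ, SZ)), SZ)
  [2] add(SZ, mul(add(SZ, SZ), SZ))
  [3] S(add(Z, mul(add(SZ, SZ), SZ)))
  [4] S(mul(add(SZ, SZ), SZ))
  [5] S(mul(S(add(Z, SZ)), SZ))
  [6] S(add(SZ, mul(add(Z, SZ), SZ)))
  [7] S(S(add(Z, mul(add(Z, SZ), SZ))))
  [8] S(S(mul(add(Z, SZ), SZ)))
  [9] S(S(mul(SZ, SZ)))
  [10] S(S(add(SZ, mul(Z, SZ))))
  [11] S(S(S(add(Z, mul(Z, SZ)))))
  [12] S(S(S(mul(Z, SZ))))
  [13] SSSZ

Term B:
  start: mul(add(add(SSSZ, Z), Z), SZ)
  [1] mul(add(S(add(SSZ, Z)), Z), SZ)
  [2] mul(S(add(add(SSZ, Z), Z)), SZ)
  [3] add(SZ, mul(add(add(SSZ, Z), Z), SZ))
  [4] S(add(Z, mul(add(add(SSZ, Z), Z), SZ)))
  [5] S(mul(add(add(SSZ, Z), Z), SZ))
  [6] S(mul(add(S(add(SZ, Z)), Z), SZ))
  [7] S(mul(S(add(add(SZ, Z), Z)), SZ))
  [8] S(add(SZ, mul(add(add(SZ, Z), Z), SZ)))
  [9] S(S(add(Z, mul(add(add(SZ, Z), Z), SZ))))
  [10] S(S(mul(add(add(SZ, Z), Z), SZ)))
  [11] S(S(mul(add(S(add(Z, Z)), Z), SZ)))
  [12] S(S(mul(S(add(add(Z, Z), Z)), SZ)))
  [13] S(S(add(SZ, mul(add(add(Z, Z), Z), SZ))))
  [14] S(S(S(add(Z, mul(add(add(Z, Z), Z), SZ)))))
  [15] S(S(S(mul(add(add(Z, Z), Z), SZ))))
  [16] S(S(S(mul(add(Z, Z), SZ))))
  [17] S(S(S(mul(Z, SZ))))
  [18] SSSZ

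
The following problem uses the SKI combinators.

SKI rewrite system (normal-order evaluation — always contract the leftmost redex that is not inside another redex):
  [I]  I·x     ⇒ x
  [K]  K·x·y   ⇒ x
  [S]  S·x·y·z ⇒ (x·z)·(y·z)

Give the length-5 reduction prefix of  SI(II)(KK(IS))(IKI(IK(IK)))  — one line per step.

Answer: after 5 steps: I(KK(IS))

Reduction:
  start: SI(II)(KK(IS))(IKI(IK(IK)))
  step 1: I(KK(IS))(II(KK(IS)))(IKI(IK(IK)))
  step 2: KK(IS)(II(KK(IS)))(IKI(IK(IK)))
  step 3: K(II(KK(IS)))(IKI(IK(IK)))
  step 4: II(KK(IS))
  step 5: I(KK(IS))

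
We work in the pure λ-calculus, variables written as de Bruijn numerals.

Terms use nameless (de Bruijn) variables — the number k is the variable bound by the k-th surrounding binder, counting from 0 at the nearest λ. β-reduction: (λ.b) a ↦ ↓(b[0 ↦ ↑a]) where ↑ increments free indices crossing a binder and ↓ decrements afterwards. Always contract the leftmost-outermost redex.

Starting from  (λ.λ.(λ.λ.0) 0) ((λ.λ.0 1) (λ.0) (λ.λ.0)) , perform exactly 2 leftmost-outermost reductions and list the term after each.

Answer: after 2 steps: λ.λ.0

Working:
  start: (λ.λ.(λ.λ.0) 0) ((λ.λ.0 1) (λ.0) (λ.λ.0))
  step 1: λ.(λ.λ.0) 0
  step 2: λ.λ.0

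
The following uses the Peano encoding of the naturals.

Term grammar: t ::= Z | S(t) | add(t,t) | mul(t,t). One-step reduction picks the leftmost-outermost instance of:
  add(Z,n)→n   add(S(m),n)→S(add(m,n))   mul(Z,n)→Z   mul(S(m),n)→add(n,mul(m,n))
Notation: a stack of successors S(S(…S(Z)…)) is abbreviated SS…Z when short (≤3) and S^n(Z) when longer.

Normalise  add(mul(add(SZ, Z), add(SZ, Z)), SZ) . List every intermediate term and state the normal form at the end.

  start: add(mul(add(SZ, Z), add(SZ, Z)), SZ)
  [1] add(mul(S(add(Z, Z)), add(SZ, Z)), SZ)
  [2] add(add(add(SZ, Z), mul(add(Z, Z), add(SZ, Z))), SZ)
  [3] add(add(S(add(Z, Z)), mul(add(Z, Z), add(SZ, Z))), SZ)
  [4] add(S(add(add(Z, Z), mul(add(Z, Z), add(SZ, Z)))), SZ)
  [5] S(add(add(add(Z, Z), mul(add(Z, Z), add(SZ, Z))), SZ))
  [6] S(add(add(Z, mul(add(Z, Z), add(SZ, Z))), SZ))
  [7] S(add(mul(add(Z, Z), add(SZ, Z)), SZ))
  [8] S(add(mul(Z, add(SZ, Z)), SZ))
  [9] S(add(Z, SZ))
  [10] SSZ

Answer: normal form = SSZ  (in 10 steps)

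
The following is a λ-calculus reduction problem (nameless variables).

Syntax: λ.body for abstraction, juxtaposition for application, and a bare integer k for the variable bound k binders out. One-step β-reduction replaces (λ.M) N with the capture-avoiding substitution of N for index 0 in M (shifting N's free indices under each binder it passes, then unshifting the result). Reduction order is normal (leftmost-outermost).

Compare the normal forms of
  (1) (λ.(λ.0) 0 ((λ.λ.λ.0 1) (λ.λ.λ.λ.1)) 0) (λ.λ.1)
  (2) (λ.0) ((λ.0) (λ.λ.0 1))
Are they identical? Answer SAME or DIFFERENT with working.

Term A:
  start: (λ.(λ.0) 0 ((λ.λ.λ.0 1) (λ.λ.λ.λ.1)) 0) (λ.λ.1)
  →1  (λ.0) (λ.λ.1) ((λ.λ.λ.0 1) (λ.λ.λ.λ.1)) (λ.λ.1)
  →2  (λ.λ.1) ((λ.λ.λ.0 1) (λ.λ.λ.λ.1)) (λ.λ.1)
  →3  (λ.(λ.λ.λ.0 1) (λ.λ.λ.λ.1)) (λ.λ.1)
  →4  (λ.λ.λ.0 1) (λ.λ.λ.λ.1)
  →5  λ.λ.0 1

Term B:
  start: (λ.0) ((λ.0) (λ.λ.0 1))
  →1  (λ.0) (λ.λ.0 1)
  →2  λ.λ.0 1

Answer: SAME — A ⇓ λ.λ.0 1, B ⇓ λ.λ.0 1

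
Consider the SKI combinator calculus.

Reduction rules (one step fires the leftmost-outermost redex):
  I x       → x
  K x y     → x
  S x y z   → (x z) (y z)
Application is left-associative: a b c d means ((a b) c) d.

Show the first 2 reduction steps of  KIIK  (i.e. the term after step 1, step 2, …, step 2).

  start: KIIK
  [1] IK
  [2] K

Answer: after 2 steps: K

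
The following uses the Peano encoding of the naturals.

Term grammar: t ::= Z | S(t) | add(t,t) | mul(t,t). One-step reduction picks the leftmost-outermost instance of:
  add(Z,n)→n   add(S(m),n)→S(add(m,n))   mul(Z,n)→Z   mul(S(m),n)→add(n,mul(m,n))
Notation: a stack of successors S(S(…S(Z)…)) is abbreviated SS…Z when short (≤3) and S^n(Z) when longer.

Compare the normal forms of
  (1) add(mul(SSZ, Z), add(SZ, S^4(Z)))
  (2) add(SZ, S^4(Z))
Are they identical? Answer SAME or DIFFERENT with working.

Term A:
  start: add(mul(SSZ, Z), add(SZ, S^4(Z)))
  step 1: add(add(Z, mul(SZ, Z)), add(SZ, S^4(Z)))
  step 2: add(mul(SZ, Z), add(SZ, S^4(Z)))
  step 3: add(add(Z, mul(Z, Z)), add(SZ, S^4(Z)))
  step 4: add(mul(Z, Z), add(SZ, S^4(Z)))
  step 5: add(Z, add(SZ, S^4(Z)))
  step 6: add(SZ, S^4(Z))
  step 7: S(add(Z, S^4(Z)))
  step 8: S^5(Z)

Term B:
  start: add(SZ, S^4(Z))
  step 1: S(add(Z, S^4(Z)))
  step 2: S^5(Z)

Answer: SAME — A ⇓ S^5(Z), B ⇓ S^5(Z)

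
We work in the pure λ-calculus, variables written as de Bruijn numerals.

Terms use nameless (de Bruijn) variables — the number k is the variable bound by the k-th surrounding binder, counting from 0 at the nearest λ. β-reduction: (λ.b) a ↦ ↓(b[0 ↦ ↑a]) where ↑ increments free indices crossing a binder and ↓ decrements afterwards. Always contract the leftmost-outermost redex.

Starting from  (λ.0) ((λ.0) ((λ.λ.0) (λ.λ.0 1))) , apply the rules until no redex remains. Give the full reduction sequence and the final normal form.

  start: (λ.0) ((λ.0) ((λ.λ.0) (λ.λ.0 1)))
  →1  (λ.0) ((λ.λ.0) (λ.λ.0 1))
  →2  (λ.λ.0) (λ.λ.0 1)
  →3  λ.0

Answer: normal form = λ.0  (in 3 steps)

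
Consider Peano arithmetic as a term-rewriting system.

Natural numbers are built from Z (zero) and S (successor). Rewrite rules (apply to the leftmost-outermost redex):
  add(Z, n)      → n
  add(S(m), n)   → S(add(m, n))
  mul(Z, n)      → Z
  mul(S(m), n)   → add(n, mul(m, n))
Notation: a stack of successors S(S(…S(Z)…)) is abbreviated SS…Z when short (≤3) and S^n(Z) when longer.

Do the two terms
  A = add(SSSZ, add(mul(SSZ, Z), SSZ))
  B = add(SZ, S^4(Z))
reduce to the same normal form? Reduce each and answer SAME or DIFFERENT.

Term A:
  start: add(SSSZ, add(mul(SSZ, Z), SSZ))
  [1] S(add(SSZ, add(mul(SSZ, Z), SSZ)))
  [2] S(S(add(SZ, add(mul(SSZ, Z), SSZ))))
  [3] S(S(S(add(Z, add(mul(SSZ, Z), SSZ)))))
  [4] S(S(S(add(mul(SSZ, Z), SSZ))))
  [5] S(S(S(add(add(Z, mul(SZ, Z)), SSZ))))
  [6] S(S(S(add(mul(SZ, Z), SSZ))))
  [7] S(S(S(add(add(Z, mul(Z, Z)), SSZ))))
  [8] S(S(S(add(mul(Z, Z), SSZ))))
  [9] S(S(S(add(Z, SSZ))))
  [10] S^5(Z)

Term B:
  start: add(SZ, S^4(Z))
  [1] S(add(Z, S^4(Z)))
  [2] S^5(Z)

Answer: SAME — A ⇓ S^5(Z), B ⇓ S^5(Z)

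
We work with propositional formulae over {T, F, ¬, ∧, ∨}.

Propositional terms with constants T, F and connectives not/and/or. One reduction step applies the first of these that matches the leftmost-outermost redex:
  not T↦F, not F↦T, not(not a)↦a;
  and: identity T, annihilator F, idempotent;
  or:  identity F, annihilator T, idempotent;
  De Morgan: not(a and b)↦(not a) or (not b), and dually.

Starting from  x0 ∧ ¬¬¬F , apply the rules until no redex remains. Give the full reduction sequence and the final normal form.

Answer: normal form = x0  (in 3 steps)

Working:
  start: x0 ∧ ¬¬¬F
  [1] x0 ∧ ¬F
  [2] x0 ∧ T
  [3] x0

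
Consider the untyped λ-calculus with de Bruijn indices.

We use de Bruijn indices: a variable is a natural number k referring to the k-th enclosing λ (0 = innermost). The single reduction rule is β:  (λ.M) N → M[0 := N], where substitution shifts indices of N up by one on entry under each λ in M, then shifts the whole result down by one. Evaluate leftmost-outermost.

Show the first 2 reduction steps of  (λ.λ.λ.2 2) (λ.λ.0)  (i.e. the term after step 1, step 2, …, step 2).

Answer: after 2 steps: λ.λ.λ.0

Working:
  start: (λ.λ.λ.2 2) (λ.λ.0)
  [1] λ.λ.(λ.λ.0) (λ.λ.0)
  [2] λ.λ.λ.0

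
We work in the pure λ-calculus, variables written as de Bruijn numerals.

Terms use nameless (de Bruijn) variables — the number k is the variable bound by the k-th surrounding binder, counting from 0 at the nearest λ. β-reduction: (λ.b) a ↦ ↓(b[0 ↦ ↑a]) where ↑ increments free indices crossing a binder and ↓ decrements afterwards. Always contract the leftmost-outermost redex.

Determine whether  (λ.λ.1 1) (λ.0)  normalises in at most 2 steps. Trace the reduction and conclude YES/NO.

Answer: YES — reaches normal form λ.λ.0 in 2 ≤ 2 steps

Working:
  start: (λ.λ.1 1) (λ.0)
  [1] λ.(λ.0) (λ.0)
  [2] λ.λ.0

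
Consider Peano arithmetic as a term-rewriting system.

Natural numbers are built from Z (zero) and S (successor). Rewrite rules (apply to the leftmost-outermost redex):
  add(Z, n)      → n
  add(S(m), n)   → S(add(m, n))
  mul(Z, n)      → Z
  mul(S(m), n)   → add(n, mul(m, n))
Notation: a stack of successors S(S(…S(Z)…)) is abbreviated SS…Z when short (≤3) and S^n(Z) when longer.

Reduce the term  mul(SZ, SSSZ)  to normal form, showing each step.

Answer: normal form = SSSZ  (in 6 steps)

Working:
  start: mul(SZ, SSSZ)
  step 1: add(SSSZ, mul(Z, SSSZ))
  step 2: S(add(SSZ, mul(Z, SSSZ)))
  step 3: S(S(add(SZ, mul(Z, SSSZ))))
  step 4: S(S(S(add(Z, mul(Z, SSSZ)))))
  step 5: S(S(S(mul(Z, SSSZ))))
  step 6: SSSZ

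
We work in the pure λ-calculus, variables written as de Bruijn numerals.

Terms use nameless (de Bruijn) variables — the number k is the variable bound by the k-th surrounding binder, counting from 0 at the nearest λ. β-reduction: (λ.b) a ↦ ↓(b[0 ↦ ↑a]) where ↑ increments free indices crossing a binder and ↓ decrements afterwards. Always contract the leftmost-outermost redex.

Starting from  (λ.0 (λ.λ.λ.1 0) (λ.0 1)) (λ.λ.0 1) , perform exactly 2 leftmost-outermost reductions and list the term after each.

  start: (λ.0 (λ.λ.λ.1 0) (λ.0 1)) (λ.λ.0 1)
  step 1: (λ.λ.0 1) (λ.λ.λ.1 0) (λ.0 (λ.λ.0 1))
  step 2: (λ.0 (λ.λ.λ.1 0)) (λ.0 (λ.λ.0 1))

Answer: after 2 steps: (λ.0 (λ.λ.λ.1 0)) (λ.0 (λ.λ.0 1))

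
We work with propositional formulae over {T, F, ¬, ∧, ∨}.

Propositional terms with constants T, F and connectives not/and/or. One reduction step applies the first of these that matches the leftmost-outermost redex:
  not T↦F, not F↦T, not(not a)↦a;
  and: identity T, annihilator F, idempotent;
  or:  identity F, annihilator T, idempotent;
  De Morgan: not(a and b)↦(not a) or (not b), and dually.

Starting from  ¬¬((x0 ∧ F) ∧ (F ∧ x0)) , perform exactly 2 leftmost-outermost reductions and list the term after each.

Answer: after 2 steps: F ∧ (F ∧ x0)

Derivation:
  start: ¬¬((x0 ∧ F) ∧ (F ∧ x0))
  →1  (x0 ∧ F) ∧ (F ∧ x0)
  →2  F ∧ (F ∧ x0)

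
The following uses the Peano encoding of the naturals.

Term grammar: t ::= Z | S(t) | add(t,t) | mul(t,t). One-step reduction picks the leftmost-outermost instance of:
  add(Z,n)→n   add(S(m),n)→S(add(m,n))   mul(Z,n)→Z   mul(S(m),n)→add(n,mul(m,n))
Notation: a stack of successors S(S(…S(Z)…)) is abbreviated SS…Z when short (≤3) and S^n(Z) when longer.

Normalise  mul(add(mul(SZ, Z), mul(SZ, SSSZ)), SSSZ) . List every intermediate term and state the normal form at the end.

  start: mul(add(mul(SZ, Z), mul(SZ, SSSZ)), SSSZ)
  →1  mul(add(add(Z, mul(Z, Z)), mul(SZ, SSSZ)), SSSZ)
  →2  mul(add(mul(Z, Z), mul(SZ, SSSZ)), SSSZ)
  →3  mul(add(Z, mul(SZ, SSSZ)), SSSZ)
  →4  mul(mul(SZ, SSSZ), SSSZ)
  →5  mul(add(SSSZ, mul(Z, SSSZ)), SSSZ)
  →6  mul(S(add(SSZ, mul(Z, SSSZ))), SSSZ)
  →7  add(SSSZ, mul(add(SSZ, mul(Z, SSSZ)), SSSZ))
  →8  S(add(SSZ, mul(add(SSZ, mul(Z, SSSZ)), SSSZ)))
  →9  S(S(add(SZ, mul(add(SSZ, mul(Z, SSSZ)), SSSZ))))
  →10  S(S(S(add(Z, mul(add(SSZ, mul(Z, SSSZ)), SSSZ)))))
  →11  S(S(S(mul(add(SSZ, mul(Z, SSSZ)), SSSZ))))
  →12  S(S(S(mul(S(add(SZ, mul(Z, SSSZ))), SSSZ))))
  →13  S(S(S(add(SSSZ, mul(add(SZ, mul(Z, SSSZ)), SSSZ)))))
  →14  S(S(S(S(add(SSZ, mul(add(SZ, mul(Z, SSSZ)), SSSZ))))))
  →15  S(S(S(S(S(add(SZ, mul(add(SZ, mul(Z, SSSZ)), SSSZ)))))))
  →16  S(S(S(S(S(S(add(Z, mul(add(SZ, mul(Z, SSSZ)), SSSZ))))))))
  →17  S(S(S(S(S(S(mul(add(SZ, mul(Z, SSSZ)), SSSZ)))))))
  →18  S(S(S(S(S(S(mul(S(add(Z, mul(Z, SSSZ))), SSSZ)))))))
  →19  S(S(S(S(S(S(add(SSSZ, mul(add(Z, mul(Z, SSSZ)), SSSZ))))))))
  →20  S(S(S(S(S(S(S(add(SSZ, mul(add(Z, mul(Z, SSSZ)), SSSZ)))))))))
  →21  S(S(S(S(S(S(S(S(add(SZ, mul(add(Z, mul(Z, SSSZ)), SSSZ))))))))))
  →22  S(S(S(S(S(S(S(S(S(add(Z, mul(add(Z, mul(Z, SSSZ)), SSSZ)))))))))))
  →23  S(S(S(S(S(S(S(S(S(mul(add(Z, mul(Z, SSSZ)), SSSZ))))))))))
  →24  S(S(S(S(S(S(S(S(S(mul(mul(Z, SSSZ), SSSZ))))))))))
  →25  S(S(S(S(S(S(S(S(S(mul(Z, SSSZ))))))))))
  →26  S^9(Z)

Answer: normal form = S^9(Z)  (in 26 steps)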